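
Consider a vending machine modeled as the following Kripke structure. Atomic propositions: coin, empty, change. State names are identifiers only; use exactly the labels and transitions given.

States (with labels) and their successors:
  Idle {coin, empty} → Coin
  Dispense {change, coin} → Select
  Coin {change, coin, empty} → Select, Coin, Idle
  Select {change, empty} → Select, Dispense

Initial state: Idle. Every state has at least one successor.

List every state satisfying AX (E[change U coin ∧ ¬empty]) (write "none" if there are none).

States satisfying E[change U coin ∧ ¬empty]: {Dispense, Coin, Select}.
States satisfying AX (E[change U coin ∧ ¬empty]): {Idle, Dispense, Select}.

{Idle, Dispense, Select}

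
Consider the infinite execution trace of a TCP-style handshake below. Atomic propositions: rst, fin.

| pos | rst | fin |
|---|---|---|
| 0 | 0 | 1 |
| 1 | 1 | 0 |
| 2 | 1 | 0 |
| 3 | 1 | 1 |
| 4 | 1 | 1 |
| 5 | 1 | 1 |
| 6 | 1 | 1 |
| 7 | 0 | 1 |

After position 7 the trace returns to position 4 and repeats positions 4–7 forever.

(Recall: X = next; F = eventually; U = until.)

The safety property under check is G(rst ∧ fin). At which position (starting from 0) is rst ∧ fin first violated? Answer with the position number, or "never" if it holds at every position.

At position 0 the labels are {fin}, so rst ∧ fin is false there. This is the first violation.

0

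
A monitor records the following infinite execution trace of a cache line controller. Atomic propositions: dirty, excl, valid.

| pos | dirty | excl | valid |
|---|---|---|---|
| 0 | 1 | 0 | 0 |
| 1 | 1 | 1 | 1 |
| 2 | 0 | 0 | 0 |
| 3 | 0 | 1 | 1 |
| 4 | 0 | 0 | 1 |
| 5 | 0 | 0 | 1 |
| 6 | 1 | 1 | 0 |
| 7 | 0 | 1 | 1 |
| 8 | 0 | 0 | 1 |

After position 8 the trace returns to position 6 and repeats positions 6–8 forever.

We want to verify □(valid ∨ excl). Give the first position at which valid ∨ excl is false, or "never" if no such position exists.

0

At position 0 the labels are {dirty}, so valid ∨ excl is false there. This is the first violation.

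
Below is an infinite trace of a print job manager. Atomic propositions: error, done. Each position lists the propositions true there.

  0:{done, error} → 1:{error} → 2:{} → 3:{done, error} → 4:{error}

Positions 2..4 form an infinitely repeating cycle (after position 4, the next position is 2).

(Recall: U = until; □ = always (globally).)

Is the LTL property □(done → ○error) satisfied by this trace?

done → ○error holds at every position 0..4, and those are all positions ever visited, so □(done → ○error) holds.
Positions where done holds: 0, 3.
Check ○error at each: 0→ok, 3→ok.

Yes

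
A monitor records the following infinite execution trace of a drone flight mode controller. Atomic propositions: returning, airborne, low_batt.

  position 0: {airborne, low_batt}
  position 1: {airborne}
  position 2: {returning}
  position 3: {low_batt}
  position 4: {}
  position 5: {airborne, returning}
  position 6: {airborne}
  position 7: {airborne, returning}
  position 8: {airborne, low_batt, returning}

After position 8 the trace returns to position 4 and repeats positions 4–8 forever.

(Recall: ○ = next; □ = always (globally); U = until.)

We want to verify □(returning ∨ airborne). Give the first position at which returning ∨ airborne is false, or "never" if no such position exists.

3

Check returning ∨ airborne at each position in order: 0 ✓, 1 ✓, 2 ✓.
At position 3 the labels are {low_batt}, so returning ∨ airborne is false there. This is the first violation.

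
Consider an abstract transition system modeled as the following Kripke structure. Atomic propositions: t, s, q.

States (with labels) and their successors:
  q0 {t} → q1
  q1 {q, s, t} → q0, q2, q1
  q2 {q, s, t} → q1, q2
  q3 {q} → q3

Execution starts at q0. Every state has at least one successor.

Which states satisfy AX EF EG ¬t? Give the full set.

States satisfying EF EG ¬t: {q3}.
States satisfying AX EF EG ¬t: {q3}.

{q3}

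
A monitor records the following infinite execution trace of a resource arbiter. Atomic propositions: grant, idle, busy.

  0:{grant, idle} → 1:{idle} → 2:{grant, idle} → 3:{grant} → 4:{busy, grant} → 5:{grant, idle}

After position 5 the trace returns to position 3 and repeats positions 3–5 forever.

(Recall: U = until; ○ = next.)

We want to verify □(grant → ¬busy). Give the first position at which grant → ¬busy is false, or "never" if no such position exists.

4

Check grant → ¬busy at each position in order: 0 ✓, 1 ✓, 2 ✓, 3 ✓.
At position 4 the labels are {busy, grant}, so grant → ¬busy is false there. This is the first violation.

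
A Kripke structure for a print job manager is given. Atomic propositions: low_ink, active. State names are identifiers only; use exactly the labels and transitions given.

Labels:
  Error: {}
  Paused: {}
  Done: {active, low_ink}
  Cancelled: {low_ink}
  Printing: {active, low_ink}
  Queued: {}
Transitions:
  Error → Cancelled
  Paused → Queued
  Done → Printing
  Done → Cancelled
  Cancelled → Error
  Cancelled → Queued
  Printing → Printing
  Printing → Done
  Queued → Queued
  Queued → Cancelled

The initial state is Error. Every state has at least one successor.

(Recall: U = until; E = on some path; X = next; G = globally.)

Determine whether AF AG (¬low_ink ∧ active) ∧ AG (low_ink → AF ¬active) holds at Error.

States satisfying AG (¬low_ink ∧ active): ∅.
States satisfying AF AG (¬low_ink ∧ active): ∅.
States satisfying low_ink → AF ¬active: {Error, Paused, Cancelled, Queued}.
States satisfying AG (low_ink → AF ¬active): {Error, Paused, Cancelled, Queued}.
States satisfying AF AG (¬low_ink ∧ active) ∧ AG (low_ink → AF ¬active): ∅.
Error ∉ Sat(AF AG (¬low_ink ∧ active) ∧ AG (low_ink → AF ¬active)).

No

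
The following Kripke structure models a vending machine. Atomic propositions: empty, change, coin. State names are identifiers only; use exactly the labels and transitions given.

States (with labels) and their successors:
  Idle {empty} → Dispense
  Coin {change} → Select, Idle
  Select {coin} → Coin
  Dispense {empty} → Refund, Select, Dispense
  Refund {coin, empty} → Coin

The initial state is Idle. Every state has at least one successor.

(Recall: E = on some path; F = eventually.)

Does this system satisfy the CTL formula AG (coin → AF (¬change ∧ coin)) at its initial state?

Yes

States satisfying coin → AF (¬change ∧ coin): {Idle, Coin, Select, Dispense, Refund}.
States satisfying AG (coin → AF (¬change ∧ coin)): {Idle, Coin, Select, Dispense, Refund}.
Every state reachable from Idle satisfies coin → AF (¬change ∧ coin).
Idle ∈ Sat(AG (coin → AF (¬change ∧ coin))).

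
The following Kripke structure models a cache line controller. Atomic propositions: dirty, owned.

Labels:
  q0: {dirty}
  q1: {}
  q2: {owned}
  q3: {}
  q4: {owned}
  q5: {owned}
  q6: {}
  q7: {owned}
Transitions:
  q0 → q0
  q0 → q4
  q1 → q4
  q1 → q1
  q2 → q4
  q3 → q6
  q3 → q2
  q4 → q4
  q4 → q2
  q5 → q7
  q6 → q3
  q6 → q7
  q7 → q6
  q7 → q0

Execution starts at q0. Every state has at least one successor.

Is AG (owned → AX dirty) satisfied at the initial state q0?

States satisfying owned → AX dirty: {q0, q1, q3, q6}.
States satisfying AG (owned → AX dirty): ∅.
q2 is reachable from q0 and violates owned → AX dirty, so AG fails at q0.
q0 ∉ Sat(AG (owned → AX dirty)).

No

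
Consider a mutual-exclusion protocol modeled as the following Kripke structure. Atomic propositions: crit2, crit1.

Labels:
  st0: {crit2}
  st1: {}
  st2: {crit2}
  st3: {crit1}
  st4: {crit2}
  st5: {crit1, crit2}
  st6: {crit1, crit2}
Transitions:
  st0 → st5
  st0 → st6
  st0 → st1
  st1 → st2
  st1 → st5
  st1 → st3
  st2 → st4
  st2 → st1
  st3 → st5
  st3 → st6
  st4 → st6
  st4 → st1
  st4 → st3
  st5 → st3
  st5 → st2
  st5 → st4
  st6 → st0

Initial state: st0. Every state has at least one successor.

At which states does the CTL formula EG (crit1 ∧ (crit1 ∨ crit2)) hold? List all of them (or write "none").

{st3, st5}

States satisfying crit1 ∧ (crit1 ∨ crit2): {st3, st5, st6}.
States satisfying EG (crit1 ∧ (crit1 ∨ crit2)): {st3, st5}.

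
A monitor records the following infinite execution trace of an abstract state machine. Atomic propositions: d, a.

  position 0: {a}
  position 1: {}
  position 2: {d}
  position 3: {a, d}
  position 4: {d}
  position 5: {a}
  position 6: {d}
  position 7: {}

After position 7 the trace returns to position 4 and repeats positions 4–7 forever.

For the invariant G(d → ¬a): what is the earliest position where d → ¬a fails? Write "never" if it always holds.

Check d → ¬a at each position in order: 0 ✓, 1 ✓, 2 ✓.
At position 3 the labels are {a, d}, so d → ¬a is false there. This is the first violation.

3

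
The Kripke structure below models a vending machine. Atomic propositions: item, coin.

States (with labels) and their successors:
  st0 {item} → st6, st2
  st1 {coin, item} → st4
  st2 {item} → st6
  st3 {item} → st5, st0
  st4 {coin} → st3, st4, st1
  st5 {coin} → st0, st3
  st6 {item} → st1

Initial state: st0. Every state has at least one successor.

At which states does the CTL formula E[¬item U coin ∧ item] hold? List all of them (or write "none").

States satisfying ¬item: {st4, st5}.
States satisfying coin ∧ item: {st1}.
States satisfying E[¬item U coin ∧ item]: {st1, st4}.

{st1, st4}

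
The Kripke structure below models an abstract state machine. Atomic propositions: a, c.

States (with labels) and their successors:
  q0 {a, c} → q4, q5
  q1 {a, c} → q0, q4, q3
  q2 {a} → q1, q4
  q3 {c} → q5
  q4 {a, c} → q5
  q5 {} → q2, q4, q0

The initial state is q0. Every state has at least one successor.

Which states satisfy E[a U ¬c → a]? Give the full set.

States satisfying a: {q0, q1, q2, q4}.
States satisfying ¬c → a: {q0, q1, q2, q3, q4}.
States satisfying E[a U ¬c → a]: {q0, q1, q2, q3, q4}.

{q0, q1, q2, q3, q4}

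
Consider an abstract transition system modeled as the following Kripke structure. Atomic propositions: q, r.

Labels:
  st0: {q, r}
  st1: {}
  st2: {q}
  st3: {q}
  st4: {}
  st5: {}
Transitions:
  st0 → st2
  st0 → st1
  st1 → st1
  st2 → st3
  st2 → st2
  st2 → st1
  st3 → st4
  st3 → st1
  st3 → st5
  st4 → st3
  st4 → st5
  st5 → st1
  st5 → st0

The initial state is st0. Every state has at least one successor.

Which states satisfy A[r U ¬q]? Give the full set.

{st1, st4, st5}

States satisfying r: {st0}.
States satisfying ¬q: {st1, st4, st5}.
States satisfying A[r U ¬q]: {st1, st4, st5}.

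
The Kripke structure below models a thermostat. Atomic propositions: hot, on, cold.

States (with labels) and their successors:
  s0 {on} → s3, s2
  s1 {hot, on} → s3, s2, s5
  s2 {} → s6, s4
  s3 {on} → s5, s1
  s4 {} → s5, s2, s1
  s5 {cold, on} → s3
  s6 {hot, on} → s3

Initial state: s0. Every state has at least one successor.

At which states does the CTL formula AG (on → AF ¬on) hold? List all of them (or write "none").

none

States satisfying on → AF ¬on: {s2, s4}.
States satisfying AG (on → AF ¬on): ∅.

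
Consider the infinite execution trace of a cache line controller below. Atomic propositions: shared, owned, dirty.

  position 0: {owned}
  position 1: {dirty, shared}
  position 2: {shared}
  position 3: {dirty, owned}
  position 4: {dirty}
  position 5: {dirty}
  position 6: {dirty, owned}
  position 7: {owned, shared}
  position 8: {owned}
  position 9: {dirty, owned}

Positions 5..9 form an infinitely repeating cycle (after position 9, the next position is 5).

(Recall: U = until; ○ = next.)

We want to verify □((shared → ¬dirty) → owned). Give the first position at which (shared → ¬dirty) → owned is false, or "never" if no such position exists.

Check (shared → ¬dirty) → owned at each position in order: 0 ✓, 1 ✓.
At position 2 the labels are {shared}, so (shared → ¬dirty) → owned is false there. This is the first violation.

2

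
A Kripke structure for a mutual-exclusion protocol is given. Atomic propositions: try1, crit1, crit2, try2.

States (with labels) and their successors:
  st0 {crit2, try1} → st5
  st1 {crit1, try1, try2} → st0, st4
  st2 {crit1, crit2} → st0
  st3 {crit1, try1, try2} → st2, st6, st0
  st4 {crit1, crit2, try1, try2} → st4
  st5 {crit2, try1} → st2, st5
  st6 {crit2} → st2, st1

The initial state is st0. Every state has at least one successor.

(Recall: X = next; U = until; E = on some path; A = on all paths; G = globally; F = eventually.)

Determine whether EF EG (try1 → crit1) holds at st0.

States satisfying EG (try1 → crit1): {st1, st3, st4, st6}.
States satisfying EF EG (try1 → crit1): {st1, st3, st4, st6}.
No suitable path/successor from st0 witnesses the formula.
st0 ∉ Sat(EF EG (try1 → crit1)).

Does not hold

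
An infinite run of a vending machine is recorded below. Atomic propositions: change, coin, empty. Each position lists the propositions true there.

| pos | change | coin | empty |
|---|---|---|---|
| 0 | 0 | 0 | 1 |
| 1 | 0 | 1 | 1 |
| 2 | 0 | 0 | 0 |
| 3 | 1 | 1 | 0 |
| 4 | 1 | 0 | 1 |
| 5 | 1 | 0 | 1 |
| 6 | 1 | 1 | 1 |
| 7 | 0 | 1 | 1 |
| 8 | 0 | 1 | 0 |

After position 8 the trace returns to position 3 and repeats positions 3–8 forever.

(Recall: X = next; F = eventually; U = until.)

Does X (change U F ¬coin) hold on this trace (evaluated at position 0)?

The position after 0 is 1; change U F ¬coin is true there.

Satisfied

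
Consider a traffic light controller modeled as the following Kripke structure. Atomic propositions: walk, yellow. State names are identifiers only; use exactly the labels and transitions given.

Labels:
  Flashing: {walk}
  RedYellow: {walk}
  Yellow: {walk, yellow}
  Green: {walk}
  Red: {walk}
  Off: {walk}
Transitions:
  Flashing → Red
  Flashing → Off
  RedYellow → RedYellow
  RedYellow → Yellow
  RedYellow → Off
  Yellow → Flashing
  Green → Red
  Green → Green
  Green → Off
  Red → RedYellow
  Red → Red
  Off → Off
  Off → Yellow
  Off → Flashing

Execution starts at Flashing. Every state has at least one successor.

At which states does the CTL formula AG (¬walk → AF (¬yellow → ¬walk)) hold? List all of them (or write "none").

States satisfying ¬walk → AF (¬yellow → ¬walk): {Flashing, RedYellow, Yellow, Green, Red, Off}.
States satisfying AG (¬walk → AF (¬yellow → ¬walk)): {Flashing, RedYellow, Yellow, Green, Red, Off}.

{Flashing, RedYellow, Yellow, Green, Red, Off}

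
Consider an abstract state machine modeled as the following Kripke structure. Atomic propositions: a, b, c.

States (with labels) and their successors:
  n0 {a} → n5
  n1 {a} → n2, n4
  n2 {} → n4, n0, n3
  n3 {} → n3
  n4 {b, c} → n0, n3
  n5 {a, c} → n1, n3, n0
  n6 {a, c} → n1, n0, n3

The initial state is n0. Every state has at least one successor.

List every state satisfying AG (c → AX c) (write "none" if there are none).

States satisfying c → AX c: {n0, n1, n2, n3}.
States satisfying AG (c → AX c): {n3}.

{n3}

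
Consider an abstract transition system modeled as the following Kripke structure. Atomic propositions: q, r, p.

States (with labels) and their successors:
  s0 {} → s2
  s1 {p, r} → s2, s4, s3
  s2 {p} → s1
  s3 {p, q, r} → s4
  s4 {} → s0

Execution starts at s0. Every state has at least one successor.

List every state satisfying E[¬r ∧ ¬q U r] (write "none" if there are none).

{s0, s1, s2, s3, s4}

States satisfying ¬r ∧ ¬q: {s0, s2, s4}.
States satisfying r: {s1, s3}.
States satisfying E[¬r ∧ ¬q U r]: {s0, s1, s2, s3, s4}.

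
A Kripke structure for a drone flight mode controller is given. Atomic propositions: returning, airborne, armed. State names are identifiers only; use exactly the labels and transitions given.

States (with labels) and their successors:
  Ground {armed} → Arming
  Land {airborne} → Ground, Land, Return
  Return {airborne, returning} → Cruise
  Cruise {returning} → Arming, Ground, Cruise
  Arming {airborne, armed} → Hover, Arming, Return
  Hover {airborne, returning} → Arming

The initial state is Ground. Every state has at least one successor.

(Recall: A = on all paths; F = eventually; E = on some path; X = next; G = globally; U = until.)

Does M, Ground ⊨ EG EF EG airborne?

States satisfying EF EG airborne: {Ground, Land, Return, Cruise, Arming, Hover}.
States satisfying EG EF EG airborne: {Ground, Land, Return, Cruise, Arming, Hover}.
Ground ∈ Sat(EG EF EG airborne).

Satisfied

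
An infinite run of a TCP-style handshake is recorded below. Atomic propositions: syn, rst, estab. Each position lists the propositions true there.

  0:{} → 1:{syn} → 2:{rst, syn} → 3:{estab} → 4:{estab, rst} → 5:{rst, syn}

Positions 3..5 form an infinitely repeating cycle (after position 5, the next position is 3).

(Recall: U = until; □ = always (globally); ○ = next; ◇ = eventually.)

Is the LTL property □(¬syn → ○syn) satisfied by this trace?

No

¬syn → ○syn must hold at every position from 0 onward. It fails at position 3, so □(¬syn → ○syn) is false.
Positions where ¬syn holds: 0, 3, 4.
Check ○syn at each: 0→ok, 3→fails, 4→ok.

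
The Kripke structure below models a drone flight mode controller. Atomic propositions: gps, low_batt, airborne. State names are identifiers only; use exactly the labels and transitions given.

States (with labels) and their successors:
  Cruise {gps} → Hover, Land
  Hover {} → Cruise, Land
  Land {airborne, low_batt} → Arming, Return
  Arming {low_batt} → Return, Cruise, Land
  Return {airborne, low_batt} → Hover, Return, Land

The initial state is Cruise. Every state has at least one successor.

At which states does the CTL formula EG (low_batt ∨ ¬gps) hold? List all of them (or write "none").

{Hover, Land, Arming, Return}

States satisfying low_batt ∨ ¬gps: {Hover, Land, Arming, Return}.
States satisfying EG (low_batt ∨ ¬gps): {Hover, Land, Arming, Return}.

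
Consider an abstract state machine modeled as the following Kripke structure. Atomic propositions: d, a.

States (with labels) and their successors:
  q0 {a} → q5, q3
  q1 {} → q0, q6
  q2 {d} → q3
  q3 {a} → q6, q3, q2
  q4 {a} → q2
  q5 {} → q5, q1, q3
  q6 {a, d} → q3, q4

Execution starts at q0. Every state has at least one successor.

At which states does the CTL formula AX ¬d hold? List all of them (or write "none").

States satisfying ¬d: {q0, q1, q3, q4, q5}.
States satisfying AX ¬d: {q0, q2, q5, q6}.

{q0, q2, q5, q6}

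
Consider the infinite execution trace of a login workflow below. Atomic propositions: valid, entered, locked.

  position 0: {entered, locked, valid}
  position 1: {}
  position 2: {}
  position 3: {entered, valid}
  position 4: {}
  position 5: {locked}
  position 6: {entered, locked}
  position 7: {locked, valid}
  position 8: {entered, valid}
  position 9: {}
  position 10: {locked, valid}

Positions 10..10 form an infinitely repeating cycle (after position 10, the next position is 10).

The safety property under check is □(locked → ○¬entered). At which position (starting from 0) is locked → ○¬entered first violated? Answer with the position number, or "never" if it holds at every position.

5

Check locked → ○¬entered at each position in order: 0 ✓, 1 ✓, 2 ✓, 3 ✓, 4 ✓.
At position 5 the labels are {locked} and the next position 6 has {entered, locked}, so locked → ○¬entered is false there. This is the first violation.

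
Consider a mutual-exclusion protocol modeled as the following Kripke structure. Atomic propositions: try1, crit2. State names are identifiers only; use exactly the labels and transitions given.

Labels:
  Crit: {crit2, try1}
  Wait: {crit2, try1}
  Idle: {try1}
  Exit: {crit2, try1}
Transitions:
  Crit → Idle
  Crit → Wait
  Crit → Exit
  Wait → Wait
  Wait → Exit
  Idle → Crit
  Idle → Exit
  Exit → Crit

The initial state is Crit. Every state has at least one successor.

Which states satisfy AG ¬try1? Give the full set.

none

States satisfying ¬try1: ∅.
States satisfying AG ¬try1: ∅.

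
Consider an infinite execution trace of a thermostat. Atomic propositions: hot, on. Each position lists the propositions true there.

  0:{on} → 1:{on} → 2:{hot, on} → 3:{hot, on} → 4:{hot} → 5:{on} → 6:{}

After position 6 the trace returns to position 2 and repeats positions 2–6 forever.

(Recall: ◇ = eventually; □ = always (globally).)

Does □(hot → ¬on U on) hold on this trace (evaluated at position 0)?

hot → ¬on U on holds at every position 0..6, and those are all positions ever visited, so □(hot → ¬on U on) holds.
Positions where hot holds: 2, 3, 4.
Check ¬on U on at each: 2→ok, 3→ok, 4→ok.

Satisfied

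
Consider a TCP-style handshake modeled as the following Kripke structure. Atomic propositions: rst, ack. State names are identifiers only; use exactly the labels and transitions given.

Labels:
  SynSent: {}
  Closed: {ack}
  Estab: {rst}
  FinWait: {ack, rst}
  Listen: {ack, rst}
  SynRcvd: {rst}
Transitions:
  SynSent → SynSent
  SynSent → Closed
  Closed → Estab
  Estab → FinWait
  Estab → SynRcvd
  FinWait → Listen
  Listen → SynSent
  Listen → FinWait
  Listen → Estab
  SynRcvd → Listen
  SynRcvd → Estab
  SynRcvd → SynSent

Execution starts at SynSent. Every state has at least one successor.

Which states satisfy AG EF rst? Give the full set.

States satisfying EF rst: {SynSent, Closed, Estab, FinWait, Listen, SynRcvd}.
States satisfying AG EF rst: {SynSent, Closed, Estab, FinWait, Listen, SynRcvd}.

{SynSent, Closed, Estab, FinWait, Listen, SynRcvd}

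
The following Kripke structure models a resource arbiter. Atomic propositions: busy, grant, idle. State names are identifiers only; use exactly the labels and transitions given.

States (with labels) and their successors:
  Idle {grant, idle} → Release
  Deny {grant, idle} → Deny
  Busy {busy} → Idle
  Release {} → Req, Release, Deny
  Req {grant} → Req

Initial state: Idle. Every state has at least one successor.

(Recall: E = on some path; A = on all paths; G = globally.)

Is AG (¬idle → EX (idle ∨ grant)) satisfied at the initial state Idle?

States satisfying ¬idle → EX (idle ∨ grant): {Idle, Deny, Busy, Release, Req}.
States satisfying AG (¬idle → EX (idle ∨ grant)): {Idle, Deny, Busy, Release, Req}.
Every state reachable from Idle satisfies ¬idle → EX (idle ∨ grant).
Idle ∈ Sat(AG (¬idle → EX (idle ∨ grant))).

Holds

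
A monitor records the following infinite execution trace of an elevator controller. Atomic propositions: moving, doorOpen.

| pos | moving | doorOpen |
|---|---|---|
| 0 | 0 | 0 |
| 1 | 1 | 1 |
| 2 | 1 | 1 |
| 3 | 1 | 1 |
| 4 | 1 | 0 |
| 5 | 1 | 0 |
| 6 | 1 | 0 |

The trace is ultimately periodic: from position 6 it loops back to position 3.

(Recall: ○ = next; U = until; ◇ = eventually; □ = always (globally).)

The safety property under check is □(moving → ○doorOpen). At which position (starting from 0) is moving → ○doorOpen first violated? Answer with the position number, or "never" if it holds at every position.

3

Check moving → ○doorOpen at each position in order: 0 ✓, 1 ✓, 2 ✓.
At position 3 the labels are {doorOpen, moving} and the next position 4 has {moving}, so moving → ○doorOpen is false there. This is the first violation.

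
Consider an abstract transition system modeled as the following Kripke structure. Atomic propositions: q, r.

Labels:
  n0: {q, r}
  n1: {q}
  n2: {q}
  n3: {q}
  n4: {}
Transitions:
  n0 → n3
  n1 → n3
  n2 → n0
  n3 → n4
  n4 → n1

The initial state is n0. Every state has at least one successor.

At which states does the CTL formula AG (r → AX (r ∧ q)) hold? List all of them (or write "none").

{n1, n3, n4}

States satisfying r → AX (r ∧ q): {n1, n2, n3, n4}.
States satisfying AG (r → AX (r ∧ q)): {n1, n3, n4}.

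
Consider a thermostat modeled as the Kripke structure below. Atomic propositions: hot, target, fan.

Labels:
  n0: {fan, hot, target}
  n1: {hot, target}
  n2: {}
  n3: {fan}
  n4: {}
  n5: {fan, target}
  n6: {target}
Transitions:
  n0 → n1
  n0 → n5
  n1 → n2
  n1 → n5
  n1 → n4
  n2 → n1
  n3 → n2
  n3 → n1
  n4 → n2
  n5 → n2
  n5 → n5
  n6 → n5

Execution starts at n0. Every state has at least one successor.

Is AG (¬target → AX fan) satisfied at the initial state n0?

States satisfying ¬target → AX fan: {n0, n1, n5, n6}.
States satisfying AG (¬target → AX fan): ∅.
n2 is reachable from n0 and violates ¬target → AX fan, so AG fails at n0.
n0 ∉ Sat(AG (¬target → AX fan)).

Does not hold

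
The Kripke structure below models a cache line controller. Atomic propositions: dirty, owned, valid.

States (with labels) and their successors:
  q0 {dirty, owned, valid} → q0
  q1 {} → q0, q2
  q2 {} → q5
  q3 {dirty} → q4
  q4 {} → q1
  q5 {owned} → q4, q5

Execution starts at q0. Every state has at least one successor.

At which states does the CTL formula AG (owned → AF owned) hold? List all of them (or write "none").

{q0, q1, q2, q3, q4, q5}

States satisfying owned → AF owned: {q0, q1, q2, q3, q4, q5}.
States satisfying AG (owned → AF owned): {q0, q1, q2, q3, q4, q5}.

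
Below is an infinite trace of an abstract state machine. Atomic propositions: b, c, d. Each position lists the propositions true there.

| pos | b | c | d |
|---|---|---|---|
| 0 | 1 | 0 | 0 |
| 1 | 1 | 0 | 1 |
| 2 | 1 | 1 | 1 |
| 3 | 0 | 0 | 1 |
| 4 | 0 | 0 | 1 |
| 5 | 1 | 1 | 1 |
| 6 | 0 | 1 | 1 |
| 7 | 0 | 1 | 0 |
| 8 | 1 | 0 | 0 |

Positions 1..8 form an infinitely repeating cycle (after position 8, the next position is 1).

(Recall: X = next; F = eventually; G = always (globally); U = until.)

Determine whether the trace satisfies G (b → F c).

b → F c holds at every position 0..8, and those are all positions ever visited, so G (b → F c) holds.
Positions where b holds: 0, 1, 2, 5, 8.
Check F c at each: 0→ok, 1→ok, 2→ok, 5→ok, 8→ok.

Yes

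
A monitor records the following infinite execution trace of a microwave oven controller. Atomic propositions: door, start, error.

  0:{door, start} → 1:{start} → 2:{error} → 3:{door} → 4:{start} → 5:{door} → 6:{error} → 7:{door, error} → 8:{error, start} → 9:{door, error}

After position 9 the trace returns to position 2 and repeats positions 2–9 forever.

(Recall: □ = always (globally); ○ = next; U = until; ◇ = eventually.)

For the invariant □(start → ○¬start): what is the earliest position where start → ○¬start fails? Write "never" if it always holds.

At position 0 the labels are {door, start} and the next position 1 has {start}, so start → ○¬start is false there. This is the first violation.

0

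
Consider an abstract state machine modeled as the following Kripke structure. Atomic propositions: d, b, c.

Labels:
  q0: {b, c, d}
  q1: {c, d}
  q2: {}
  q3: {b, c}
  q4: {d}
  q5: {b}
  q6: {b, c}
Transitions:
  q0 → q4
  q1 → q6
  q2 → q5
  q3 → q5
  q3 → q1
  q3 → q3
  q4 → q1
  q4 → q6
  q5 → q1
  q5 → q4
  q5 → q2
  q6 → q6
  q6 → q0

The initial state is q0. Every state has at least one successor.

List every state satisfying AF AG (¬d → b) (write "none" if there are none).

States satisfying AG (¬d → b): {q0, q1, q4, q6}.
States satisfying AF AG (¬d → b): {q0, q1, q4, q6}.

{q0, q1, q4, q6}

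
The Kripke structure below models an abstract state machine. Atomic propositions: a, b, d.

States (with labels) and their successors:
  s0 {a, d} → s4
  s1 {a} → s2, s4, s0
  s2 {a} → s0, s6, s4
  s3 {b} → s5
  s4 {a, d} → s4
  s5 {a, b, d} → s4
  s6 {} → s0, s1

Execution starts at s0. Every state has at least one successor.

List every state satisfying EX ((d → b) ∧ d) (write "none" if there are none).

States satisfying (d → b) ∧ d: {s5}.
States satisfying EX ((d → b) ∧ d): {s3}.

{s3}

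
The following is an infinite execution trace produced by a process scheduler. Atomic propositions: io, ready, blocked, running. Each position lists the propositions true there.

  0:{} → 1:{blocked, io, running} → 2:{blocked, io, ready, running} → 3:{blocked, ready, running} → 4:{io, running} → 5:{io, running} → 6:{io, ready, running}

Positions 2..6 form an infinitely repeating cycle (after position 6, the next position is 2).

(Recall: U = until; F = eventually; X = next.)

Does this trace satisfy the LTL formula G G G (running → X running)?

Holds

G G (running → X running) holds at every position 0..6, and those are all positions ever visited, so G G G (running → X running) holds.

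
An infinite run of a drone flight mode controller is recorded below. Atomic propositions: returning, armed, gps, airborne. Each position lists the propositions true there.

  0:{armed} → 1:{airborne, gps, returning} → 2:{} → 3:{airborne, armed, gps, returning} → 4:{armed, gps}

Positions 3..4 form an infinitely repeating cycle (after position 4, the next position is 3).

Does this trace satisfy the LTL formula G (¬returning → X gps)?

Holds

¬returning → X gps holds at every position 0..4, and those are all positions ever visited, so G (¬returning → X gps) holds.
Positions where ¬returning holds: 0, 2, 4.
Check X gps at each: 0→ok, 2→ok, 4→ok.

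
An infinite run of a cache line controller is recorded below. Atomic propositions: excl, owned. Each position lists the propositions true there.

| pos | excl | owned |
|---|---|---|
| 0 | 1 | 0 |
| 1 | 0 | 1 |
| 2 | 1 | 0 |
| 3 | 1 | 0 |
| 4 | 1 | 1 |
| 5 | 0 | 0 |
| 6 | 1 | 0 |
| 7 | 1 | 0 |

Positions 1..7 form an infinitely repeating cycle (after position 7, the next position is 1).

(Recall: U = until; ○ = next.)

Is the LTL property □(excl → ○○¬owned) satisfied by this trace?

Does not hold

excl → ○○¬owned must hold at every position from 0 onward. It fails at position 2, so □(excl → ○○¬owned) is false.
Positions where excl holds: 0, 2, 3, 4, 6, 7.
Check ○○¬owned at each: 0→ok, 2→fails, 3→ok, 4→ok, 6→fails, 7→ok.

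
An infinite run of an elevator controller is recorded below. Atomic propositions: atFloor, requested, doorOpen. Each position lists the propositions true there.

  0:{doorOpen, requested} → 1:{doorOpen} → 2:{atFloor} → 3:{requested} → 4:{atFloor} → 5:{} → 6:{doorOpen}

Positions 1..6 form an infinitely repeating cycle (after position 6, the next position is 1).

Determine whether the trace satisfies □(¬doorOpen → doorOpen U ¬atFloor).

Violated

¬doorOpen → doorOpen U ¬atFloor must hold at every position from 0 onward. It fails at position 2, so □(¬doorOpen → doorOpen U ¬atFloor) is false.
Positions where ¬doorOpen holds: 2, 3, 4, 5.
Check doorOpen U ¬atFloor at each: 2→fails, 3→ok, 4→fails, 5→ok.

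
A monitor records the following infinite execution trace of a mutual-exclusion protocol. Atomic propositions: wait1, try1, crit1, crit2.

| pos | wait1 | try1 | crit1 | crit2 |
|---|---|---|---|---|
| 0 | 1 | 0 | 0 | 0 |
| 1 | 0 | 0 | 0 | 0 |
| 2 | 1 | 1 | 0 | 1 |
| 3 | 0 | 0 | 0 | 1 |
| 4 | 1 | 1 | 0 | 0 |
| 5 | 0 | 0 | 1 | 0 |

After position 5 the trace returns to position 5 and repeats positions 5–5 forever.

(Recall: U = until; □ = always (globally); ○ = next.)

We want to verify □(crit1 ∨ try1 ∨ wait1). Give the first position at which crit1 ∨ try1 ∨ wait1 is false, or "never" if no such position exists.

1

Check crit1 ∨ try1 ∨ wait1 at each position in order: 0 ✓.
At position 1 the labels are {}, so crit1 ∨ try1 ∨ wait1 is false there. This is the first violation.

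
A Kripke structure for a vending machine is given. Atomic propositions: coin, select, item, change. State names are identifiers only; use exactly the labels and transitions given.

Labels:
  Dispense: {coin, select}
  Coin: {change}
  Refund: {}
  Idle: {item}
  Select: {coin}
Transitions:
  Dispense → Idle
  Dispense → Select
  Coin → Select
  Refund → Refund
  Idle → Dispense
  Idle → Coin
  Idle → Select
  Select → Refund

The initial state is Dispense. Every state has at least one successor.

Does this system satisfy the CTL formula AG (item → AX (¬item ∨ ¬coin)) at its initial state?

Yes

States satisfying item → AX (¬item ∨ ¬coin): {Dispense, Coin, Refund, Idle, Select}.
States satisfying AG (item → AX (¬item ∨ ¬coin)): {Dispense, Coin, Refund, Idle, Select}.
Every state reachable from Dispense satisfies item → AX (¬item ∨ ¬coin).
Dispense ∈ Sat(AG (item → AX (¬item ∨ ¬coin))).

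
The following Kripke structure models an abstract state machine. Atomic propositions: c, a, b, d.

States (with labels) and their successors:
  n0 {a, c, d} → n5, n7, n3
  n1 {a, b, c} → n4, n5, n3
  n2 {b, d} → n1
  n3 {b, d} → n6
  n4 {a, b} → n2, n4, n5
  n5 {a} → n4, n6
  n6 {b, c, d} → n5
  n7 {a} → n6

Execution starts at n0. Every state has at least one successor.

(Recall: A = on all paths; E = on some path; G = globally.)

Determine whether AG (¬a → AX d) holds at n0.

Does not hold

States satisfying ¬a → AX d: {n0, n1, n3, n4, n5, n7}.
States satisfying AG (¬a → AX d): ∅.
n2 is reachable from n0 and violates ¬a → AX d, so AG fails at n0.
n0 ∉ Sat(AG (¬a → AX d)).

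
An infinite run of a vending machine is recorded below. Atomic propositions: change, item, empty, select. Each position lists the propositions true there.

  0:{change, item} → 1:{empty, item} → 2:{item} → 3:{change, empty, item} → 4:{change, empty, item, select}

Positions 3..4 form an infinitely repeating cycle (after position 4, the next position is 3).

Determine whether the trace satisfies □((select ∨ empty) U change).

(select ∨ empty) U change must hold at every position from 0 onward. It fails at position 1, so □((select ∨ empty) U change) is false.

No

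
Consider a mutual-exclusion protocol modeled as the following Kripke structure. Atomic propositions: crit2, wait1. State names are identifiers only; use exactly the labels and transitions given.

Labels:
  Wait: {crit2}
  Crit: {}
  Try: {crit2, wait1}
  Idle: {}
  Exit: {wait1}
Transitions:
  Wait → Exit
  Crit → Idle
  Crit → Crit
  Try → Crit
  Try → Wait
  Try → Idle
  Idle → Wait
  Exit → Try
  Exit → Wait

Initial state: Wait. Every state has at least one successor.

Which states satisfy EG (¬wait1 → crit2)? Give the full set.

States satisfying ¬wait1 → crit2: {Wait, Try, Exit}.
States satisfying EG (¬wait1 → crit2): {Wait, Try, Exit}.

{Wait, Try, Exit}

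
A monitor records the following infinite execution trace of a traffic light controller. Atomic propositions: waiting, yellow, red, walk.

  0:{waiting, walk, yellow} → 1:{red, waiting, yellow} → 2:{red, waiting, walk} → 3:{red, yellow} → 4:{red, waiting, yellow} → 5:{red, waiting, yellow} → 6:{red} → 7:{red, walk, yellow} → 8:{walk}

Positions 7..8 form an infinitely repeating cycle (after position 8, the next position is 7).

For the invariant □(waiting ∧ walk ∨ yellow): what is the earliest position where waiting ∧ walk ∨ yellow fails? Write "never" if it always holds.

6

Check waiting ∧ walk ∨ yellow at each position in order: 0 ✓, 1 ✓, 2 ✓, 3 ✓, 4 ✓, 5 ✓.
At position 6 the labels are {red}, so waiting ∧ walk ∨ yellow is false there. This is the first violation.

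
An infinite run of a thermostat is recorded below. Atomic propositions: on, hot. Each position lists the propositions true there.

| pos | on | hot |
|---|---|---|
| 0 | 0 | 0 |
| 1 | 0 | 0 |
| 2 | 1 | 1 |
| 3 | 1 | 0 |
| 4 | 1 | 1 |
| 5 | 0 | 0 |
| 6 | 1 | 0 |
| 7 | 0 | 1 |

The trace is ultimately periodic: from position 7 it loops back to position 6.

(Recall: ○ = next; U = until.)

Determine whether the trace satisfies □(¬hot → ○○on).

¬hot → ○○on must hold at every position from 0 onward. It fails at position 3, so □(¬hot → ○○on) is false.
Positions where ¬hot holds: 0, 1, 3, 5, 6.
Check ○○on at each: 0→ok, 1→ok, 3→fails, 5→fails, 6→ok.

Violated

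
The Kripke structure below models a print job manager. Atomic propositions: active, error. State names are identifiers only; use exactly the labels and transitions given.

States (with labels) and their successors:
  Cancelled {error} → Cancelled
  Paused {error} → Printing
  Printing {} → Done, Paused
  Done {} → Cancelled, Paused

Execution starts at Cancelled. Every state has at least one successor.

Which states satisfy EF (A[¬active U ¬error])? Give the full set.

{Paused, Printing, Done}

States satisfying A[¬active U ¬error]: {Paused, Printing, Done}.
States satisfying EF (A[¬active U ¬error]): {Paused, Printing, Done}.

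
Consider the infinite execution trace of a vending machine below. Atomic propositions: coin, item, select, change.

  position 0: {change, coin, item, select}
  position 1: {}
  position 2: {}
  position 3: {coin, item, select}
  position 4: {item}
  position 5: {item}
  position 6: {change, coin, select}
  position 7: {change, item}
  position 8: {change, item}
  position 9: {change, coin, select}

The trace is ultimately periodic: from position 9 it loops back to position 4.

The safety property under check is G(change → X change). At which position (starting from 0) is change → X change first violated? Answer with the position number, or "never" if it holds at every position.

At position 0 the labels are {change, coin, item, select} and the next position 1 has {}, so change → X change is false there. This is the first violation.

0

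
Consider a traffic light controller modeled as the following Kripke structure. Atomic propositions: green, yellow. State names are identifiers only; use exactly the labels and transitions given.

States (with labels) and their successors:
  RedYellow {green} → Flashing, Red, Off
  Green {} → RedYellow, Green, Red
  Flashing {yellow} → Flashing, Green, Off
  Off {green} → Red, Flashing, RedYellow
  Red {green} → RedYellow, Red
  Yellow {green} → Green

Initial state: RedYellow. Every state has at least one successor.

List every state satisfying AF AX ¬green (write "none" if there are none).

{Yellow}

States satisfying AX ¬green: {Yellow}.
States satisfying AF AX ¬green: {Yellow}.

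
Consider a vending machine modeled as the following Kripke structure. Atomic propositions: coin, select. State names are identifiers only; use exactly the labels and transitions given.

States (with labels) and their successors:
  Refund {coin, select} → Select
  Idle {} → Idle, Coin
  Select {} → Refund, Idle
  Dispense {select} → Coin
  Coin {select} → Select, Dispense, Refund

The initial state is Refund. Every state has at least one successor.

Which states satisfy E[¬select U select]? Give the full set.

{Refund, Idle, Select, Dispense, Coin}

States satisfying ¬select: {Idle, Select}.
States satisfying select: {Refund, Dispense, Coin}.
States satisfying E[¬select U select]: {Refund, Idle, Select, Dispense, Coin}.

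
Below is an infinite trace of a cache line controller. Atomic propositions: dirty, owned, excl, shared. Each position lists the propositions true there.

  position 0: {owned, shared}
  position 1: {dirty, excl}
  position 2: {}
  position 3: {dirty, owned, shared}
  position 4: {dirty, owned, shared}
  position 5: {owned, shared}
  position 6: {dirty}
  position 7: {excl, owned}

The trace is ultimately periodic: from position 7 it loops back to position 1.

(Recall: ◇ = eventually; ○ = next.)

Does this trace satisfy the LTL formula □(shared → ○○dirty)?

No

shared → ○○dirty must hold at every position from 0 onward. It fails at position 0, so □(shared → ○○dirty) is false.
Positions where shared holds: 0, 3, 4, 5.
Check ○○dirty at each: 0→fails, 3→fails, 4→ok, 5→fails.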